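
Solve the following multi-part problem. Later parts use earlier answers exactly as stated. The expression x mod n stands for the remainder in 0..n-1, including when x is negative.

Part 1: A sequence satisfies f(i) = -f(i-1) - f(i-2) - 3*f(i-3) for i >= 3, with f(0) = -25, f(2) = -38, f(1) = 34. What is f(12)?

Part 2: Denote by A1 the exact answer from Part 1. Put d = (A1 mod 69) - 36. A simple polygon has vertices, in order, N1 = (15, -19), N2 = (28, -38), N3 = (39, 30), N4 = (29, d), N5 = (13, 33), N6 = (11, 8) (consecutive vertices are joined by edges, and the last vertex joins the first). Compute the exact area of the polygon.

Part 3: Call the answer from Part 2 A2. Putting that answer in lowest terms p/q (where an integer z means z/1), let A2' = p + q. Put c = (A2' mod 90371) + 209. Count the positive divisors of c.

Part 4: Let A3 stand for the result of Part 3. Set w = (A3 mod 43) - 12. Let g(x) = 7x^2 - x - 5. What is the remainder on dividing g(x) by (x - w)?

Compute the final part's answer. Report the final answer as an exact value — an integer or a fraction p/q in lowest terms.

103

Part 1: f(3) = -1*(-38) - 1*(34) - 3*(-25) = 79; iterating: f(3)=79, f(4)=-143, f(5)=178, f(6)=-272, f(7)=523, f(8)=-785, f(9)=1078, f(10)=-1862, f(11)=3139, f(12)=-4511; answer -4511
Part 2: A1 = -4511; d = 7; cross terms: (15*-38 - 28*-19)=-38, (28*30 - 39*-38)=2322, (39*7 - 29*30)=-597, (29*33 - 13*7)=866, (13*8 - 11*33)=-259, (11*-19 - 15*8)=-329; twice the area = |1965| = 1965; area = 1965/2; answer 1965/2
Part 3: A2 = 1965/2; threaded value p + q = 1967; c = 2176; 2176 = 2^7 * 17; number of divisors = (7+1) * (1+1) = 16; answer 16
Part 4: A3 = 16; w = 4; remainder = value at the root: 7*(4)^2 - 1*(4)^1 - 5 = (112) + (-4) + (-5) = 103; answer 103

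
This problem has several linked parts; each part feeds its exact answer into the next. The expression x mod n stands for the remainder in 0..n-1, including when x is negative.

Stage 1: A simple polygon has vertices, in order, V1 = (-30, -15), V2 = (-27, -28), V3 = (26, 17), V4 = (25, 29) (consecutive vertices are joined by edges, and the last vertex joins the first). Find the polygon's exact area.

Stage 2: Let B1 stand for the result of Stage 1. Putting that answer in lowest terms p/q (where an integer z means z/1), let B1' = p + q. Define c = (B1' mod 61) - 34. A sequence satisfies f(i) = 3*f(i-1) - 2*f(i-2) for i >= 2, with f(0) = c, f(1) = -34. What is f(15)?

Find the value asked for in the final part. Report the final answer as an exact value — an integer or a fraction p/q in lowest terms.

Stage 1: cross terms: (-30*-28 - -27*-15)=435, (-27*17 - 26*-28)=269, (26*29 - 25*17)=329, (25*-15 - -30*29)=495; twice the area = |1528| = 1528; area = 764; answer 764
Stage 2: B1 = 764; threaded value p + q = 765; c = -1; f(2) = 3*(-34) - 2*(-1) = -100; iterating: f(2)=-100, f(3)=-232, f(4)=-496, f(5)=-1024, f(6)=-2080, f(7)=-4192, f(8)=-8416, f(9)=-16864, f(10)=-33760, f(11)=-67552, f(12)=-135136, f(13)=-270304, f(14)=-540640, f(15)=-1081312; answer -1081312

-1081312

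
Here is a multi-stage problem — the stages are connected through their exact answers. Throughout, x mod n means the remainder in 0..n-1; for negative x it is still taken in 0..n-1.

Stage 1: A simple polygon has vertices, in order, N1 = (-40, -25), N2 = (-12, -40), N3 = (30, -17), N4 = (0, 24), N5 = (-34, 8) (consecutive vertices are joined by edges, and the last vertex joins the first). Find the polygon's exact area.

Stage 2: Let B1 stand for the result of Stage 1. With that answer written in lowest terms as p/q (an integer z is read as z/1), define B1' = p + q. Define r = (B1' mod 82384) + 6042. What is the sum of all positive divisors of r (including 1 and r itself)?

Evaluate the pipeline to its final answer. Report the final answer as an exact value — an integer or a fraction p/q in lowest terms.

Stage 1: cross terms: (-40*-40 - -12*-25)=1300, (-12*-17 - 30*-40)=1404, (30*24 - 0*-17)=720, (0*8 - -34*24)=816, (-34*-25 - -40*8)=1170; twice the area = |5410| = 5410; area = 2705; answer 2705
Stage 2: B1 = 2705; threaded value p + q = 2706; r = 8748; 8748 = 2^2 * 3^7; sigma = (1 + 2 + 4) * (1 + 3 + 9 + 27 + 81 + 243 + 729 + 2187) = 7 * 3280 = 22960; answer 22960

22960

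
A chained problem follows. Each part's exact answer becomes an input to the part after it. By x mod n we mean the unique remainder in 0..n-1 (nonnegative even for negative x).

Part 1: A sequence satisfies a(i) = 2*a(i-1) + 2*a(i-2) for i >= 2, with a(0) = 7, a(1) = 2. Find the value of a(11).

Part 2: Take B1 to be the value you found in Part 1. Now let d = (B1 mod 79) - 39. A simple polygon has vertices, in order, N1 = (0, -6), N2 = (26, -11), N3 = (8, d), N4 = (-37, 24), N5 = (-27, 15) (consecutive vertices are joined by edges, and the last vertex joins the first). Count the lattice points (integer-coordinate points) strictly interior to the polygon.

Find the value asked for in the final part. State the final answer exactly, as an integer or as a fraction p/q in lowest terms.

Part 1: a(2) = 2*(2) + 2*(7) = 18; iterating: a(2)=18, a(3)=40, a(4)=116, a(5)=312, a(6)=856, a(7)=2336, a(8)=6384, a(9)=17440, a(10)=47648, a(11)=130176; answer 130176
Part 2: B1 = 130176; d = 24; cross terms: (0*-11 - 26*-6)=156, (26*24 - 8*-11)=712, (8*24 - -37*24)=1080, (-37*15 - -27*24)=93, (-27*-6 - 0*15)=162; twice the area = |2203| = 2203; area = 2203/2; boundary points = 1 + 1 + 45 + 1 + 3 = 51; strictly interior points = area - boundary/2 + 1 = 1077; answer 1077

1077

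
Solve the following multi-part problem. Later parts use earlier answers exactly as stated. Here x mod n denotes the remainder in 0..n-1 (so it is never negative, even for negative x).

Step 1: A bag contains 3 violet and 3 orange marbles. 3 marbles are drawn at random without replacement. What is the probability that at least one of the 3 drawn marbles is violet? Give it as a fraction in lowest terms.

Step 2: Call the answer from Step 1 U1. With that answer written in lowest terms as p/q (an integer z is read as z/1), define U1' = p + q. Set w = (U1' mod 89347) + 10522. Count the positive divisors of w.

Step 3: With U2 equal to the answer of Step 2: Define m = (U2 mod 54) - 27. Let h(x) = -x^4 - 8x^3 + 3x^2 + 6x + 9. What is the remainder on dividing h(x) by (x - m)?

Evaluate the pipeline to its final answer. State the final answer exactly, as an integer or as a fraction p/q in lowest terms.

-181047

Step 1: total draws C(6,3) = 20; complement C(3,3) = 1; favorable 20 - 1 = 19; P = 19/20; answer 19/20
Step 2: U1 = 19/20; threaded value p + q = 39; w = 10561; 10561 = 59 * 179; number of divisors = (1+1) * (1+1) = 4; answer 4
Step 3: U2 = 4; m = -23; remainder = value at the root: -1*(-23)^4 - 8*(-23)^3 + 3*(-23)^2 + 6*(-23)^1 + 9 = (-279841) + (97336) + (1587) + (-138) + (9) = -181047; answer -181047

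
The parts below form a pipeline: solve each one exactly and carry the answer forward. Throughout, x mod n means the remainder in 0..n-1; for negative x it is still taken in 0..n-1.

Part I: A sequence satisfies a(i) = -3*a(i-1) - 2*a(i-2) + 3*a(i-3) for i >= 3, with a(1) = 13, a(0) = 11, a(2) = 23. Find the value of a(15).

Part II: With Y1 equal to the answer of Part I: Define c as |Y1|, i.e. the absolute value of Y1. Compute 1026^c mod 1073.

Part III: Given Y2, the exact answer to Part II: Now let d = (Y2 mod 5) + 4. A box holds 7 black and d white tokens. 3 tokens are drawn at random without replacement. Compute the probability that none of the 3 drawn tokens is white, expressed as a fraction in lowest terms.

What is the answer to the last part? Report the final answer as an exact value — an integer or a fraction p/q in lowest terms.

7/33

Part I: a(3) = -3*(23) - 2*(13) + 3*(11) = -62; iterating: a(3)=-62, a(4)=179, a(5)=-344, a(6)=488, a(7)=-239, a(8)=-1291, a(9)=5815, a(10)=-15580, a(11)=31237, a(12)=-45106, a(13)=26104, a(14)=105611, a(15)=-504359; answer -504359
Part II: Y1 = -504359; c = 504359; squarings mod 1073: 1026^1=1026, 1026^2=63, 1026^4=750, 1026^8=248, 1026^16=343, 1026^32=692, 1026^64=306, 1026^128=285, 1026^256=750, 1026^512=248, 1026^1024=343, 1026^2048=692, 1026^4096=306, 1026^8192=285, 1026^16384=750, 1026^32768=248, 1026^65536=343, 1026^131072=692, 1026^262144=306; 1026^504359 = 1026^1 * 1026^2 * 1026^4 * 1026^32 * 1026^512 * 1026^4096 * 1026^8192 * 1026^32768 * 1026^65536 * 1026^131072 * 1026^262144 = 85 (mod 1073); answer 85
Part III: Y2 = 85; d = 4; total draws C(11,3) = 165; favorable C(7,3) = 35; P = 7/33; answer 7/33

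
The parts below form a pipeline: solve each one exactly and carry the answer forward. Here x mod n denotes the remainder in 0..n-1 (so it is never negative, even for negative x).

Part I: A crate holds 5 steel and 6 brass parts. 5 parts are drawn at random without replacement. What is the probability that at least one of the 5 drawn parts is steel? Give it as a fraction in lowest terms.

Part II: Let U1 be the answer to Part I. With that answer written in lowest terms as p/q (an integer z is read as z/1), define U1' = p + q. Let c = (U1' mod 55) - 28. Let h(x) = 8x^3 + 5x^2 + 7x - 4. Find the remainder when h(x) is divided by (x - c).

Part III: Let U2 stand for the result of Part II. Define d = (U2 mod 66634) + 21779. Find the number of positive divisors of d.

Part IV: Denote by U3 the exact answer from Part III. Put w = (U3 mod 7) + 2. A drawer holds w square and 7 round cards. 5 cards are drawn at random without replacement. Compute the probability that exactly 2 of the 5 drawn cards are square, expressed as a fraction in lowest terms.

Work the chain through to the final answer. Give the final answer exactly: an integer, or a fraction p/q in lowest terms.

Part I: total draws C(11,5) = 462; complement C(6,5) = 6; favorable 462 - 6 = 456; P = 76/77; answer 76/77
Part II: U1 = 76/77; threaded value p + q = 153; c = 15; remainder = value at the root: 8*(15)^3 + 5*(15)^2 + 7*(15)^1 - 4 = (27000) + (1125) + (105) + (-4) = 28226; answer 28226
Part III: U2 = 28226; d = 50005; 50005 = 5 * 73 * 137; number of divisors = (1+1) * (1+1) * (1+1) = 8; answer 8
Part IV: U3 = 8; w = 3; total draws C(10,5) = 252; favorable C(3,2)*C(7,3) = 105; P = 5/12; answer 5/12

5/12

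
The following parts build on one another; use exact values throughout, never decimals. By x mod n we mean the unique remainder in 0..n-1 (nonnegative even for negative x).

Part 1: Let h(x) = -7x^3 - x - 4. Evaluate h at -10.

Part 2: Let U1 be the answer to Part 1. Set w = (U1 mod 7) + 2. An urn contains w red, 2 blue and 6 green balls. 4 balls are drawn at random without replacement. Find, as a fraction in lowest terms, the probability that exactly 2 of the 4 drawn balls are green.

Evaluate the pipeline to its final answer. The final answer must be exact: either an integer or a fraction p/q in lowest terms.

135/364

Part 1: -7*(-10)^3 - 1*(-10)^1 - 4 = (7000) + (10) + (-4) = 7006; answer 7006
Part 2: U1 = 7006; w = 8; total draws C(16,4) = 1820; favorable C(6,2)*C(10,2) = 675; P = 135/364; answer 135/364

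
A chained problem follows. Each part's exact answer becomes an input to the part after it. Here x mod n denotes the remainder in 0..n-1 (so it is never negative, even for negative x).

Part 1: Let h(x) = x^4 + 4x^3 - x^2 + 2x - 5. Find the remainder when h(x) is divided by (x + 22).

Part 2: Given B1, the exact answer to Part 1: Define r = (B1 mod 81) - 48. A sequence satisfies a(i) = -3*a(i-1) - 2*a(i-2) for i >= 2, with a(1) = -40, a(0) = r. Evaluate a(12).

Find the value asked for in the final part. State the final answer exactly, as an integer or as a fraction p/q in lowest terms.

Part 1: remainder = value at the root: 1*(-22)^4 + 4*(-22)^3 - 1*(-22)^2 + 2*(-22)^1 - 5 = (234256) + (-42592) + (-484) + (-44) + (-5) = 191131; answer 191131
Part 2: B1 = 191131; r = 4; a(2) = -3*(-40) - 2*(4) = 112; iterating: a(2)=112, a(3)=-256, a(4)=544, a(5)=-1120, a(6)=2272, a(7)=-4576, a(8)=9184, a(9)=-18400, a(10)=36832, a(11)=-73696, a(12)=147424; answer 147424

147424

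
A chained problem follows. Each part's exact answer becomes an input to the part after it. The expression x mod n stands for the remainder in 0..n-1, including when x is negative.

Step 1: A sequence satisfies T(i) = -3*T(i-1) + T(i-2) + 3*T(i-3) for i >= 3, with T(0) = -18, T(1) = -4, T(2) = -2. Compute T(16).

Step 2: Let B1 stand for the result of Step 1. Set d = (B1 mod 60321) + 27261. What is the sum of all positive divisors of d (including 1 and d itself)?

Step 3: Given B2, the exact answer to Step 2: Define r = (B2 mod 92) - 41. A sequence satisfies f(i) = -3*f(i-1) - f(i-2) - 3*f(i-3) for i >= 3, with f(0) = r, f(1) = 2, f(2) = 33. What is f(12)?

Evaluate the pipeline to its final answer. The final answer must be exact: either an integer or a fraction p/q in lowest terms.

Step 1: T(3) = -3*(-2) + 1*(-4) + 3*(-18) = -52; iterating: T(3)=-52, T(4)=142, T(5)=-484, T(6)=1438, T(7)=-4372, T(8)=13102, T(9)=-39364, T(10)=118078, T(11)=-354292, T(12)=1062862, T(13)=-3188644, T(14)=9565918, T(15)=-28697812, T(16)=86093422; answer 86093422
Step 2: B1 = 86093422; d = 42616; 42616 = 2^3 * 7 * 761; sigma = (1 + 2 + 4 + 8) * (1 + 7) * (1 + 761) = 15 * 8 * 762 = 91440; answer 91440
Step 3: B2 = 91440; r = 43; f(3) = -3*(33) - 1*(2) - 3*(43) = -230; iterating: f(3)=-230, f(4)=651, f(5)=-1822, f(6)=5505, f(7)=-16646, f(8)=49899, f(9)=-149566, f(10)=448737, f(11)=-1346342, f(12)=4038987; answer 4038987

4038987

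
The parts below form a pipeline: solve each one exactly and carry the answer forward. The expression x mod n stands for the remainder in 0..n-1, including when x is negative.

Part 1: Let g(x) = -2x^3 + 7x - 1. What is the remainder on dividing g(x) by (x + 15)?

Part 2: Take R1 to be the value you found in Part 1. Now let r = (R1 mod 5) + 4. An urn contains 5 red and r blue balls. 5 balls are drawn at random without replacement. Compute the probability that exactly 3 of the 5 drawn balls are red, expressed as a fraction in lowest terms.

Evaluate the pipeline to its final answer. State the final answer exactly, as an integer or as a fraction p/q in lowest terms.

Part 1: remainder = value at the root: -2*(-15)^3 + 7*(-15)^1 - 1 = (6750) + (-105) + (-1) = 6644; answer 6644
Part 2: R1 = 6644; r = 8; total draws C(13,5) = 1287; favorable C(5,3)*C(8,2) = 280; P = 280/1287; answer 280/1287

280/1287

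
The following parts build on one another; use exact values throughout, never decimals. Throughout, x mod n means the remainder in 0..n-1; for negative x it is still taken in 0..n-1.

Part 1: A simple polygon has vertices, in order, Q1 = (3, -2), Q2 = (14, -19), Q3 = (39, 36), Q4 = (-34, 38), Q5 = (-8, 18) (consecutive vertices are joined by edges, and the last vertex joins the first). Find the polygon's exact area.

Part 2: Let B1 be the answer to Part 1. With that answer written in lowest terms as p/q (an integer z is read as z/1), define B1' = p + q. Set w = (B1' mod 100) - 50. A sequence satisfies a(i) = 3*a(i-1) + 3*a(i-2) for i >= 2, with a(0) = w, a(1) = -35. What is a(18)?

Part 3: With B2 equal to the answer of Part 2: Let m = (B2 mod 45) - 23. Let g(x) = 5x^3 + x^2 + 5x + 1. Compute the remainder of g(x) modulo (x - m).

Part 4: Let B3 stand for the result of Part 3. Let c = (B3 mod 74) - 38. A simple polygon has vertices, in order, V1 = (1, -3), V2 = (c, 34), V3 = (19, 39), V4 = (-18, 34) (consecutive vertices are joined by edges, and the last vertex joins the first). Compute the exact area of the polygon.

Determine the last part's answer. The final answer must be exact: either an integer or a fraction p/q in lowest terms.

Part 1: cross terms: (3*-19 - 14*-2)=-29, (14*36 - 39*-19)=1245, (39*38 - -34*36)=2706, (-34*18 - -8*38)=-308, (-8*-2 - 3*18)=-38; twice the area = |3576| = 3576; area = 1788; answer 1788
Part 2: B1 = 1788; threaded value p + q = 1789; w = 39; a(2) = 3*(-35) + 3*(39) = 12; iterating: a(2)=12, a(3)=-69, a(4)=-171, a(5)=-720, a(6)=-2673, a(7)=-10179, a(8)=-38556, a(9)=-146205, a(10)=-554283, a(11)=-2101464, a(12)=-7967241, a(13)=-30206115, a(14)=-114520068, a(15)=-434178549, a(16)=-1646095851, a(17)=-6240823200, a(18)=-23660757153; answer -23660757153
Part 3: B2 = -23660757153; m = 4; remainder = value at the root: 5*(4)^3 + 1*(4)^2 + 5*(4)^1 + 1 = (320) + (16) + (20) + (1) = 357; answer 357
Part 4: B3 = 357; c = 23; cross terms: (1*34 - 23*-3)=103, (23*39 - 19*34)=251, (19*34 - -18*39)=1348, (-18*-3 - 1*34)=20; twice the area = |1722| = 1722; area = 861; answer 861

861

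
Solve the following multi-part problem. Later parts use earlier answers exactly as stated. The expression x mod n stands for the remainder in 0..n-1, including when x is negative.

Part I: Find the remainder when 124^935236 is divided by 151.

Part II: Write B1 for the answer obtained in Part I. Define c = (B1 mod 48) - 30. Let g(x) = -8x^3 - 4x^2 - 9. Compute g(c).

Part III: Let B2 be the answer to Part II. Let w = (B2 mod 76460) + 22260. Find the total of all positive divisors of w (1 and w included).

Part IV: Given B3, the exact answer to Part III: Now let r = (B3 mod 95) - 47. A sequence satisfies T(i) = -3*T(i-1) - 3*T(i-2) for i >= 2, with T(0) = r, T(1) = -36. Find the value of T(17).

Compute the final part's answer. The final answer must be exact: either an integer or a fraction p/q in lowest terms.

-728271

Part I: squarings mod 151: 124^1=124, 124^2=125, 124^4=72, 124^8=50, 124^16=84, 124^32=110, 124^64=20, 124^128=98, 124^256=91, 124^512=127, 124^1024=123, 124^2048=29, 124^4096=86, 124^8192=148, 124^16384=9, 124^32768=81, 124^65536=68, 124^131072=94, 124^262144=78, 124^524288=44; 124^935236 = 124^4 * 124^64 * 124^256 * 124^1024 * 124^16384 * 124^131072 * 124^262144 * 124^524288 = 68 (mod 151); answer 68
Part II: B1 = 68; c = -10; -8*(-10)^3 - 4*(-10)^2 - 9 = (8000) + (-400) + (-9) = 7591; answer 7591
Part III: B2 = 7591; w = 29851; 29851 is prime, so its only divisors are 1 and 29851; sigma = 1 + 29851 = 29852; answer 29852
Part IV: B3 = 29852; r = -25; T(2) = -3*(-36) - 3*(-25) = 183; iterating: T(2)=183, T(3)=-441, T(4)=774, T(5)=-999, T(6)=675, T(7)=972, T(8)=-4941, T(9)=11907, T(10)=-20898, T(11)=26973, T(12)=-18225, T(13)=-26244, T(14)=133407, T(15)=-321489, T(16)=564246, T(17)=-728271; answer -728271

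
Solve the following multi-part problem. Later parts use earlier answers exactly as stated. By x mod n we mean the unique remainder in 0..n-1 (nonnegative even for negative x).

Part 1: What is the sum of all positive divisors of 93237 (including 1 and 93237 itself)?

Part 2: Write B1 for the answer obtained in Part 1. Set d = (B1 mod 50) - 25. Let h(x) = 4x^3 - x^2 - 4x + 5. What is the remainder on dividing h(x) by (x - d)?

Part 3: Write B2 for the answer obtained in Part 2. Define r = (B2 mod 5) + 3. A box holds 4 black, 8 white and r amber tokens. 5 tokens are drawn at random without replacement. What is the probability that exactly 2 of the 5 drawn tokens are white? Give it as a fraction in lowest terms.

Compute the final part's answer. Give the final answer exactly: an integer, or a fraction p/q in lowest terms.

140/429

Part 1: 93237 = 3 * 31079; sigma = (1 + 3) * (1 + 31079) = 4 * 31080 = 124320; answer 124320
Part 2: B1 = 124320; d = -5; remainder = value at the root: 4*(-5)^3 - 1*(-5)^2 - 4*(-5)^1 + 5 = (-500) + (-25) + (20) + (5) = -500; answer -500
Part 3: B2 = -500; r = 3; total draws C(15,5) = 3003; favorable C(8,2)*C(7,3) = 980; P = 140/429; answer 140/429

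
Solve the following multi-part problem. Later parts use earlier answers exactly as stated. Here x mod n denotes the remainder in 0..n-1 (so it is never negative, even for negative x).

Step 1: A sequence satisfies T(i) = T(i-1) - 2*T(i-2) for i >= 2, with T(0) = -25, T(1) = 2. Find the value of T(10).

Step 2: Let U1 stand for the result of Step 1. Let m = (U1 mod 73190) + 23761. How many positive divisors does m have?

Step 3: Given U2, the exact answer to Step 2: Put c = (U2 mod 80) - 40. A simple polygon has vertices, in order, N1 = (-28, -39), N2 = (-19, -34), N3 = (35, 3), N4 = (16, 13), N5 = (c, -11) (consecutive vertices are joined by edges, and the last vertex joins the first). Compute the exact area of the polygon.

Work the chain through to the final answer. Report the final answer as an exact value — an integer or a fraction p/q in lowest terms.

3243/2

Step 1: T(2) = 1*(2) - 2*(-25) = 52; iterating: T(2)=52, T(3)=48, T(4)=-56, T(5)=-152, T(6)=-40, T(7)=264, T(8)=344, T(9)=-184, T(10)=-872; answer -872
Step 2: U1 = -872; m = 96079; 96079 is prime, so its only divisors are 1 and 96079; count = 2; answer 2
Step 3: U2 = 2; c = -38; cross terms: (-28*-34 - -19*-39)=211, (-19*3 - 35*-34)=1133, (35*13 - 16*3)=407, (16*-11 - -38*13)=318, (-38*-39 - -28*-11)=1174; twice the area = |3243| = 3243; area = 3243/2; answer 3243/2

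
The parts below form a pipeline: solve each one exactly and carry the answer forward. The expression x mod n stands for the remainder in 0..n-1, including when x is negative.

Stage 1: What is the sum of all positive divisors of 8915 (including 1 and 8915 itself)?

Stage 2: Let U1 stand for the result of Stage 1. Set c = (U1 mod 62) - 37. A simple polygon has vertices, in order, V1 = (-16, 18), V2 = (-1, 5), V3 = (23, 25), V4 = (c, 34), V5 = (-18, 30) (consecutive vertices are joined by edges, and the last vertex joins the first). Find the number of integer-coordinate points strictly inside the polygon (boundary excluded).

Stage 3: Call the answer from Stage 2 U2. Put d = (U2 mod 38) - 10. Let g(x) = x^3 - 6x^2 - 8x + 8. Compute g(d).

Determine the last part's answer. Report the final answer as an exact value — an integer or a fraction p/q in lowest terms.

7576

Stage 1: 8915 = 5 * 1783; sigma = (1 + 5) * (1 + 1783) = 6 * 1784 = 10704; answer 10704
Stage 2: U1 = 10704; c = 3; cross terms: (-16*5 - -1*18)=-62, (-1*25 - 23*5)=-140, (23*34 - 3*25)=707, (3*30 - -18*34)=702, (-18*18 - -16*30)=156; twice the area = |1363| = 1363; area = 1363/2; boundary points = 1 + 4 + 1 + 1 + 2 = 9; strictly interior points = area - boundary/2 + 1 = 678; answer 678
Stage 3: U2 = 678; d = 22; 1*(22)^3 - 6*(22)^2 - 8*(22)^1 + 8 = (10648) + (-2904) + (-176) + (8) = 7576; answer 7576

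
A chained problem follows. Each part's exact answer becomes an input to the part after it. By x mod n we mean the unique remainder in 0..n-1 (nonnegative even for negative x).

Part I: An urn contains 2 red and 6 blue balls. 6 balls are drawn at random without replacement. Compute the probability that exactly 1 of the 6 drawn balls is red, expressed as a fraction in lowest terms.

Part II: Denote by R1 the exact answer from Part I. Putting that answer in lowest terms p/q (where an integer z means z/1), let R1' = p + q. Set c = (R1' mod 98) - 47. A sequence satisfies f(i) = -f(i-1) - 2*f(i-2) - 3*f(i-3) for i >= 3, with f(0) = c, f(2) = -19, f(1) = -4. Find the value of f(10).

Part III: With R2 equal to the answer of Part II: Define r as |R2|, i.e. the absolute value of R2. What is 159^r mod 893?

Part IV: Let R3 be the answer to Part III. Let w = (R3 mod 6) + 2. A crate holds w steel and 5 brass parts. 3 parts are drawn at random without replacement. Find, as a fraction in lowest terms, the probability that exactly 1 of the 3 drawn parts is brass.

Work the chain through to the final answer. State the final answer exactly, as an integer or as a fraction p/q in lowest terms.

Part I: total draws C(8,6) = 28; favorable C(2,1)*C(6,5) = 12; P = 3/7; answer 3/7
Part II: R1 = 3/7; threaded value p + q = 10; c = -37; f(3) = -1*(-19) - 2*(-4) - 3*(-37) = 138; iterating: f(3)=138, f(4)=-88, f(5)=-131, f(6)=-107, f(7)=633, f(8)=-26, f(9)=-919, f(10)=-928; answer -928
Part III: R2 = -928; r = 928; squarings mod 893: 159^1=159, 159^2=277, 159^4=824, 159^8=296, 159^16=102, 159^32=581, 159^64=7, 159^128=49, 159^256=615, 159^512=486; 159^928 = 159^32 * 159^128 * 159^256 * 159^512 = 672 (mod 893); answer 672
Part IV: R3 = 672; w = 2; total draws C(7,3) = 35; favorable C(5,1)*C(2,2) = 5; P = 1/7; answer 1/7

1/7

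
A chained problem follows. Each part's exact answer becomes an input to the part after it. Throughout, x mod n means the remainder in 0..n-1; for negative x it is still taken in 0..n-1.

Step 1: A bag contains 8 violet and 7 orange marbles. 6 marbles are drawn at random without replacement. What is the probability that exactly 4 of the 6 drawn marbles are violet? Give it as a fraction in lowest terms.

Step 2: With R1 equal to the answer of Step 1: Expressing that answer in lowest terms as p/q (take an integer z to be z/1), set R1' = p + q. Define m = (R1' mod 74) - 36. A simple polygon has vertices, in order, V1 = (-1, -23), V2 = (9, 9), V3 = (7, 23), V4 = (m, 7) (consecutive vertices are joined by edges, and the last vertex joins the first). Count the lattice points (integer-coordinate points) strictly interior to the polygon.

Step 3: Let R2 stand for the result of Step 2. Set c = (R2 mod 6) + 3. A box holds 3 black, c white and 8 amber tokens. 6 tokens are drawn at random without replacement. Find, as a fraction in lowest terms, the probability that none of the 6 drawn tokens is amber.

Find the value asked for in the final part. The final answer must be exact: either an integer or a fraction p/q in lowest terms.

11/646

Step 1: total draws C(15,6) = 5005; favorable C(8,4)*C(7,2) = 1470; P = 42/143; answer 42/143
Step 2: R1 = 42/143; threaded value p + q = 185; m = 1; cross terms: (-1*9 - 9*-23)=198, (9*23 - 7*9)=144, (7*7 - 1*23)=26, (1*-23 - -1*7)=-16; twice the area = |352| = 352; area = 176; boundary points = 2 + 2 + 2 + 2 = 8; strictly interior points = area - boundary/2 + 1 = 173; answer 173
Step 3: R2 = 173; c = 8; total draws C(19,6) = 27132; favorable C(11,6) = 462; P = 11/646; answer 11/646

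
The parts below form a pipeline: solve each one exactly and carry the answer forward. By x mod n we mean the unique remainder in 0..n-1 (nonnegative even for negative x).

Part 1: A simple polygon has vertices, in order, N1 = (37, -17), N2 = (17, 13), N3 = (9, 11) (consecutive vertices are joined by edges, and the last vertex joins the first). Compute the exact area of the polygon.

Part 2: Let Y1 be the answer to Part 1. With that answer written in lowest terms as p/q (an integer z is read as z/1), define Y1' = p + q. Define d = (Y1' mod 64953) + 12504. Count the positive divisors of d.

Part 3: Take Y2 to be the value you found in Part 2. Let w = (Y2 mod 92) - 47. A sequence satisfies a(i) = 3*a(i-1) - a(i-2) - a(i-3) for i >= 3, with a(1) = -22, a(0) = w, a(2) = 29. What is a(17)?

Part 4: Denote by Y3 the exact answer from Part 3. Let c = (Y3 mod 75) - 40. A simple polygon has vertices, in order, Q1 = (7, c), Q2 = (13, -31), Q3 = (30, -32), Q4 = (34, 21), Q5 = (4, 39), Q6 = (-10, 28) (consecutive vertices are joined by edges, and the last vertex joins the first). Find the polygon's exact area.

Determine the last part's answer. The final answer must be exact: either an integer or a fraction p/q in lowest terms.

4437/2

Part 1: cross terms: (37*13 - 17*-17)=770, (17*11 - 9*13)=70, (9*-17 - 37*11)=-560; twice the area = |280| = 280; area = 140; answer 140
Part 2: Y1 = 140; threaded value p + q = 141; d = 12645; 12645 = 3^2 * 5 * 281; number of divisors = (2+1) * (1+1) * (1+1) = 12; answer 12
Part 3: Y2 = 12; w = -35; a(3) = 3*(29) - 1*(-22) - 1*(-35) = 144; iterating: a(3)=144, a(4)=425, a(5)=1102, a(6)=2737, a(7)=6684, a(8)=16213, a(9)=39218, a(10)=94757, a(11)=228840, a(12)=552545, a(13)=1334038, a(14)=3220729, a(15)=7775604, a(16)=18772045, a(17)=45319802; answer 45319802
Part 4: Y3 = 45319802; c = -38; cross terms: (7*-31 - 13*-38)=277, (13*-32 - 30*-31)=514, (30*21 - 34*-32)=1718, (34*39 - 4*21)=1242, (4*28 - -10*39)=502, (-10*-38 - 7*28)=184; twice the area = |4437| = 4437; area = 4437/2; answer 4437/2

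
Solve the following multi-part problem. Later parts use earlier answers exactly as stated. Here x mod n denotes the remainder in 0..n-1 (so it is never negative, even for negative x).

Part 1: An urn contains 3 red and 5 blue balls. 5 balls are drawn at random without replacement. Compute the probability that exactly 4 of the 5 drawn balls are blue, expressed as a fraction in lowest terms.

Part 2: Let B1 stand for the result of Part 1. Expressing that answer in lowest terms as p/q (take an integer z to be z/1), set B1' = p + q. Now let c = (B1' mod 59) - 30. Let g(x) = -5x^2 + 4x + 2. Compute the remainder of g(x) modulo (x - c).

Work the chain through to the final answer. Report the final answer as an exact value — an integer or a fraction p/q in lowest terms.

-1690

Part 1: total draws C(8,5) = 56; favorable C(5,4)*C(3,1) = 15; P = 15/56; answer 15/56
Part 2: B1 = 15/56; threaded value p + q = 71; c = -18; remainder = value at the root: -5*(-18)^2 + 4*(-18)^1 + 2 = (-1620) + (-72) + (2) = -1690; answer -1690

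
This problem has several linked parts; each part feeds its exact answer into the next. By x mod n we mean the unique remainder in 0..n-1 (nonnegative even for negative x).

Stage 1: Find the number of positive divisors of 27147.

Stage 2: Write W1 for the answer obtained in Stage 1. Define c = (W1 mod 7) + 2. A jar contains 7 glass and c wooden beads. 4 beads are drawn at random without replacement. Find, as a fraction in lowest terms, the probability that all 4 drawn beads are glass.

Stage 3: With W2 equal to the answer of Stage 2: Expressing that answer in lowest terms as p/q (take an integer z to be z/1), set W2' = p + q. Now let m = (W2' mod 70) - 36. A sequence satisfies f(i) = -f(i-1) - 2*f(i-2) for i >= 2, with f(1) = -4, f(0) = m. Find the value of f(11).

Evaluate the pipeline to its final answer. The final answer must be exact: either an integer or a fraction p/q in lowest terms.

480

Stage 1: 27147 = 3 * 9049; number of divisors = (1+1) * (1+1) = 4; answer 4
Stage 2: W1 = 4; c = 6; total draws C(13,4) = 715; favorable C(7,4) = 35; P = 7/143; answer 7/143
Stage 3: W2 = 7/143; threaded value p + q = 150; m = -26; f(2) = -1*(-4) - 2*(-26) = 56; iterating: f(2)=56, f(3)=-48, f(4)=-64, f(5)=160, f(6)=-32, f(7)=-288, f(8)=352, f(9)=224, f(10)=-928, f(11)=480; answer 480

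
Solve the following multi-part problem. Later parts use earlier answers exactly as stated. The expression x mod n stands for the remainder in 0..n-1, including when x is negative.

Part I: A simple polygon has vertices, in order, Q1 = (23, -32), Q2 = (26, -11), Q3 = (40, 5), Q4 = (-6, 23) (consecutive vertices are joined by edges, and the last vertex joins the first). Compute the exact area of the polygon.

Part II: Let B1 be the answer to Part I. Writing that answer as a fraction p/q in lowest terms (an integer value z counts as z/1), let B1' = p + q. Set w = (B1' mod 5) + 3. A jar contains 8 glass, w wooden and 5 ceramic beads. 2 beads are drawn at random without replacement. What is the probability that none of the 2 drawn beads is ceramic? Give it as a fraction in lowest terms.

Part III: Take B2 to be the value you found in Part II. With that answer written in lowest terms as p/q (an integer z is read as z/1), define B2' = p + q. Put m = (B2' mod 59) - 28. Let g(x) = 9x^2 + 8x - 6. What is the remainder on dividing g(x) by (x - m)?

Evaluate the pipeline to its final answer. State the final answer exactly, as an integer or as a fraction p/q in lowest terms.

814

Part I: cross terms: (23*-11 - 26*-32)=579, (26*5 - 40*-11)=570, (40*23 - -6*5)=950, (-6*-32 - 23*23)=-337; twice the area = |1762| = 1762; area = 881; answer 881
Part II: B1 = 881; threaded value p + q = 882; w = 5; total draws C(18,2) = 153; favorable C(13,2) = 78; P = 26/51; answer 26/51
Part III: B2 = 26/51; threaded value p + q = 77; m = -10; remainder = value at the root: 9*(-10)^2 + 8*(-10)^1 - 6 = (900) + (-80) + (-6) = 814; answer 814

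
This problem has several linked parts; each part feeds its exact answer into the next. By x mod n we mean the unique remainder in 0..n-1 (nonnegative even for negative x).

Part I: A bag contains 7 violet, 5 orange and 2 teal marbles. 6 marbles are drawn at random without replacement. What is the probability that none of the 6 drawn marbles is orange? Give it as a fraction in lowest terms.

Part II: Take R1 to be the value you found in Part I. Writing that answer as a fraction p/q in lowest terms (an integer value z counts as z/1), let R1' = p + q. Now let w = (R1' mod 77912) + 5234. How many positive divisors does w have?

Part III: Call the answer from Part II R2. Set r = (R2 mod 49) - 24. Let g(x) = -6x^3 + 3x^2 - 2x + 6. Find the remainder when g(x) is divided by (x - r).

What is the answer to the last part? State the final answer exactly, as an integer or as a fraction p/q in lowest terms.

65390

Part I: total draws C(14,6) = 3003; favorable C(9,6) = 84; P = 4/143; answer 4/143
Part II: R1 = 4/143; threaded value p + q = 147; w = 5381; 5381 is prime, so its only divisors are 1 and 5381; count = 2; answer 2
Part III: R2 = 2; r = -22; remainder = value at the root: -6*(-22)^3 + 3*(-22)^2 - 2*(-22)^1 + 6 = (63888) + (1452) + (44) + (6) = 65390; answer 65390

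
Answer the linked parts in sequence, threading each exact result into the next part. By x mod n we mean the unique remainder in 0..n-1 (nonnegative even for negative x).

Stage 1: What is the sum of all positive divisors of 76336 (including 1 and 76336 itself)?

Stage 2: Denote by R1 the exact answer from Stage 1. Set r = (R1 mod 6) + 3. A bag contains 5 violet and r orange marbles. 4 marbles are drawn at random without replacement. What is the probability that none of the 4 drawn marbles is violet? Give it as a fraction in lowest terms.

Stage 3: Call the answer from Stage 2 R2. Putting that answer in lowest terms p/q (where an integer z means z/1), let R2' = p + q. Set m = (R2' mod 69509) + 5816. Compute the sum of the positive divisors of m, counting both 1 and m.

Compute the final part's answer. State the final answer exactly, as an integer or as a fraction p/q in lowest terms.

14976

Stage 1: 76336 = 2^4 * 13 * 367; sigma = (1 + 2 + 4 + 8 + 16) * (1 + 13) * (1 + 367) = 31 * 14 * 368 = 159712; answer 159712
Stage 2: R1 = 159712; r = 7; total draws C(12,4) = 495; favorable C(7,4) = 35; P = 7/99; answer 7/99
Stage 3: R2 = 7/99; threaded value p + q = 106; m = 5922; 5922 = 2 * 3^2 * 7 * 47; sigma = (1 + 2) * (1 + 3 + 9) * (1 + 7) * (1 + 47) = 3 * 13 * 8 * 48 = 14976; answer 14976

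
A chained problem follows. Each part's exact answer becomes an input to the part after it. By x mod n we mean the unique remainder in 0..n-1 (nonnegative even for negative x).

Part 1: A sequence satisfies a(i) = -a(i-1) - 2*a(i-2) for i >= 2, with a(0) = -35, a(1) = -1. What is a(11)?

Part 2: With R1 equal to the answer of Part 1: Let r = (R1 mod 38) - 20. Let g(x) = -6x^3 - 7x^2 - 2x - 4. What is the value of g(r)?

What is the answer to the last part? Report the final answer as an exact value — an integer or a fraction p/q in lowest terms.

Part 1: a(2) = -1*(-1) - 2*(-35) = 71; iterating: a(2)=71, a(3)=-69, a(4)=-73, a(5)=211, a(6)=-65, a(7)=-357, a(8)=487, a(9)=227, a(10)=-1201, a(11)=747; answer 747
Part 2: R1 = 747; r = 5; -6*(5)^3 - 7*(5)^2 - 2*(5)^1 - 4 = (-750) + (-175) + (-10) + (-4) = -939; answer -939

-939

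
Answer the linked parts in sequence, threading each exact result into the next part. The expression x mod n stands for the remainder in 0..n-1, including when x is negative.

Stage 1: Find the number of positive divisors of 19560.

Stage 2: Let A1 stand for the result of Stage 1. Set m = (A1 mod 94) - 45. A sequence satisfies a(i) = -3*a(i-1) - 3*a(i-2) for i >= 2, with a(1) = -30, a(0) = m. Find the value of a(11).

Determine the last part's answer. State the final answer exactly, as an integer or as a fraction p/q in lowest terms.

16767

Stage 1: 19560 = 2^3 * 3 * 5 * 163; number of divisors = (3+1) * (1+1) * (1+1) * (1+1) = 32; answer 32
Stage 2: A1 = 32; m = -13; a(2) = -3*(-30) - 3*(-13) = 129; iterating: a(2)=129, a(3)=-297, a(4)=504, a(5)=-621, a(6)=351, a(7)=810, a(8)=-3483, a(9)=8019, a(10)=-13608, a(11)=16767; answer 16767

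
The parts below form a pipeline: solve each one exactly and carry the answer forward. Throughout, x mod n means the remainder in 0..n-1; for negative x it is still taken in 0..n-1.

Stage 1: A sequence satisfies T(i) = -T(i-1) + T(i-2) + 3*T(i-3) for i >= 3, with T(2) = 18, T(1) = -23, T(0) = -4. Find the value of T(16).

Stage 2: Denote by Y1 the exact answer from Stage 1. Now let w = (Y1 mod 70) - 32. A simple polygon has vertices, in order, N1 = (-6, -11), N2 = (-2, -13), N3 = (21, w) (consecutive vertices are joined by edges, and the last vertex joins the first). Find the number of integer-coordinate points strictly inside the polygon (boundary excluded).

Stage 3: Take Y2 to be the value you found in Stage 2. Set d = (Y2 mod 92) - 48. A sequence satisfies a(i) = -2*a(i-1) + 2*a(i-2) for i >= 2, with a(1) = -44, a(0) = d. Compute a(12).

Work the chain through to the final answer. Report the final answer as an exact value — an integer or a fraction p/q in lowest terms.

2488832

Stage 1: T(3) = -1*(18) + 1*(-23) + 3*(-4) = -53; iterating: T(3)=-53, T(4)=2, T(5)=-1, T(6)=-156, T(7)=161, T(8)=-320, T(9)=13, T(10)=150, T(11)=-1097, T(12)=1286, T(13)=-1933, T(14)=-72, T(15)=1997, T(16)=-7868; answer -7868
Stage 2: Y1 = -7868; w = 10; cross terms: (-6*-13 - -2*-11)=56, (-2*10 - 21*-13)=253, (21*-11 - -6*10)=-171; twice the area = |138| = 138; area = 69; boundary points = 2 + 23 + 3 = 28; strictly interior points = area - boundary/2 + 1 = 56; answer 56
Stage 3: Y2 = 56; d = 8; a(2) = -2*(-44) + 2*(8) = 104; iterating: a(2)=104, a(3)=-296, a(4)=800, a(5)=-2192, a(6)=5984, a(7)=-16352, a(8)=44672, a(9)=-122048, a(10)=333440, a(11)=-910976, a(12)=2488832; answer 2488832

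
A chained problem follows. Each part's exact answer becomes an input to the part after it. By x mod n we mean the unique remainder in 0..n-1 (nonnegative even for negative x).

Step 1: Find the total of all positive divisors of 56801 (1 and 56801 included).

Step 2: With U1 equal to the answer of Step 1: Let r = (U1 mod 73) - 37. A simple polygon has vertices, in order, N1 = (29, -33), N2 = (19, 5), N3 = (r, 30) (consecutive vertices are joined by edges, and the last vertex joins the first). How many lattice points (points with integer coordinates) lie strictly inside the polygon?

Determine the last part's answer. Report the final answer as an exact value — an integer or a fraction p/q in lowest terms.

Step 1: 56801 = 79 * 719; sigma = (1 + 79) * (1 + 719) = 80 * 720 = 57600; answer 57600
Step 2: U1 = 57600; r = -34; cross terms: (29*5 - 19*-33)=772, (19*30 - -34*5)=740, (-34*-33 - 29*30)=252; twice the area = |1764| = 1764; area = 882; boundary points = 2 + 1 + 63 = 66; strictly interior points = area - boundary/2 + 1 = 850; answer 850

850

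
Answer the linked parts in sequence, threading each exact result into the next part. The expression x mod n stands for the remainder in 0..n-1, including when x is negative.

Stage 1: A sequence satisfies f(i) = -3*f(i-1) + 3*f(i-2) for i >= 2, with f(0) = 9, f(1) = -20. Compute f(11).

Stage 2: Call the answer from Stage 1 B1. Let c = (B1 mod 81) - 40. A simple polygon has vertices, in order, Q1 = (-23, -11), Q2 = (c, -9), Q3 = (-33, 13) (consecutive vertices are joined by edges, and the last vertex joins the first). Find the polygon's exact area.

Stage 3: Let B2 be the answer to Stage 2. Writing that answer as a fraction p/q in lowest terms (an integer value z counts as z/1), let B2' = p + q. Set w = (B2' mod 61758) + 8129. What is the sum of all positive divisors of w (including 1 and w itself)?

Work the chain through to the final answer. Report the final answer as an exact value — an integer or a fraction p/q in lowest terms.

14574

Stage 1: f(2) = -3*(-20) + 3*(9) = 87; iterating: f(2)=87, f(3)=-321, f(4)=1224, f(5)=-4635, f(6)=17577, f(7)=-66636, f(8)=252639, f(9)=-957825, f(10)=3631392, f(11)=-13767651; answer -13767651
Stage 2: B1 = -13767651; c = -40; cross terms: (-23*-9 - -40*-11)=-233, (-40*13 - -33*-9)=-817, (-33*-11 - -23*13)=662; twice the area = |-388| = 388; area = 194; answer 194
Stage 3: B2 = 194; threaded value p + q = 195; w = 8324; 8324 = 2^2 * 2081; sigma = (1 + 2 + 4) * (1 + 2081) = 7 * 2082 = 14574; answer 14574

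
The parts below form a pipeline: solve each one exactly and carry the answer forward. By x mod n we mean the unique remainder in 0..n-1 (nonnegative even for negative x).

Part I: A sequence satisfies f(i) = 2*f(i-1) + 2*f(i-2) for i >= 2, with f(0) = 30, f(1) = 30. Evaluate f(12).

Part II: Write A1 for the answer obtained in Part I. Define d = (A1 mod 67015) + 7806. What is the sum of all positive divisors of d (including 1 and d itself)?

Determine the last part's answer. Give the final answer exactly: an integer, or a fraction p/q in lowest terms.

96530

Part I: f(2) = 2*(30) + 2*(30) = 120; iterating: f(2)=120, f(3)=300, f(4)=840, f(5)=2280, f(6)=6240, f(7)=17040, f(8)=46560, f(9)=127200, f(10)=347520, f(11)=949440, f(12)=2593920; answer 2593920
Part II: A1 = 2593920; d = 55156; 55156 = 2^2 * 13789; sigma = (1 + 2 + 4) * (1 + 13789) = 7 * 13790 = 96530; answer 96530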